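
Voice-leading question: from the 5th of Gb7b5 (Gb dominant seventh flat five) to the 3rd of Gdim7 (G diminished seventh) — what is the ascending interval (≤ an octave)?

The 5th of Gb7b5 (Gb dominant seventh flat five) is Dbb; the 3rd of Gdim7 (G diminished seventh) is Bb.
Dbb up to Bb is 10 semitones, a half step wider than a major sixth, so the interval is augmented.

A6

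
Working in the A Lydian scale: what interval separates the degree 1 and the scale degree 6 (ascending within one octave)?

Spelling the A Lydian scale: A B C# D# E F# G#.
The degree 1 is A and the 6th scale degree is F#.
Counting 6 letters and 9 half steps from A gives a major sixth.

major 6th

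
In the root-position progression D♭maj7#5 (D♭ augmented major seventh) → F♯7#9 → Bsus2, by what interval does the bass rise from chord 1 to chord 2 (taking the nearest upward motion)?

The roots are D♭ and F♯.
3 letter names make it a third; at 5 semitones (a half step wider than major) the quality is augmented.

augmented third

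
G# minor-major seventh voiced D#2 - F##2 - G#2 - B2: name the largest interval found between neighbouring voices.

major 3rd

Adjacent intervals: D#2→F##2 = major third; F##2→G#2 = minor second; G#2→B2 = minor third.
The largest is D#2 to F##2, a major third (4 semitones).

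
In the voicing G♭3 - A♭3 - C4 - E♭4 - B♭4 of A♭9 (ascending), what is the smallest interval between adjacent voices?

Adjacent intervals: G♭3→A♭3 = major second; A♭3→C4 = major third; C4→E♭4 = minor third; E♭4→B♭4 = perfect fifth.
The smallest is G♭3 to A♭3, a major second (2 semitones).

major second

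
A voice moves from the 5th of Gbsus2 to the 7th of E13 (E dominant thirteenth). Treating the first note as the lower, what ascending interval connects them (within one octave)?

Gbsus2 has Db as its 5th, and E13 (E dominant thirteenth) has D as its 7th.
1 letter names make it a unison; at 1 semitone (a half step wider than perfect) the quality is augmented.

augmented 1st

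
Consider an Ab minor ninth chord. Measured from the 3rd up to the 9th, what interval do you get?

major seventh

The chord tones of Abm9 are Ab Cb Eb Gb Bb.
3rd = Cb; 9th = Bb.
From Cb to Bb is 11 semitones, exactly the major seventh.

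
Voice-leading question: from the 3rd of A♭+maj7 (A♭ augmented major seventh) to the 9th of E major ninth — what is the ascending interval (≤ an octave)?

A♭+maj7 (A♭ augmented major seventh) has C as its 3rd, and E major ninth has F♯ as its 9th.
From C to F♯: 6 semitones over a fourth = augmented.

augmented fourth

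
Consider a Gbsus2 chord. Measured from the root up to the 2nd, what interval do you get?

Gbsus2 (Gb sus2): Gb Ab Db.
The root is Gb and the 2nd is Ab.
From Gb to Ab is 2 semitones, exactly the major second.

major second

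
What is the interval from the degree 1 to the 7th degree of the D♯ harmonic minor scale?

major 7th

D♯ harmonic minor: D♯ E♯ F♯ G♯ A♯ B C𝄪.
The degree 1 is D♯ and the 7th degree is C𝄪.
Counting 7 letters and 11 half steps from D♯ gives a major seventh.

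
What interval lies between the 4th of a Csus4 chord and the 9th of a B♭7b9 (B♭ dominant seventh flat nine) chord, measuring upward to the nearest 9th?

diminished fifth

The 4th of Csus4 is F; the 9th of B♭7b9 (B♭ dominant seventh flat nine) is C♭.
F up to C♭ is 6 semitones, a half step narrower than a perfect fifth, so the interval is diminished.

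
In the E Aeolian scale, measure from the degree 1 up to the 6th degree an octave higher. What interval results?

Spelling the E Aeolian scale: E F# G A B C D.
That puts E below C.
E up to C is 20 semitones, a half step narrower than a major thirteenth, so the interval is minor.

minor thirteenth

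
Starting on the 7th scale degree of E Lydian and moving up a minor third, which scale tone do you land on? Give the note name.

F#

The scale is E F# G# A# B C# D#.
The 7th scale degree is D#; a minor third above that is F# — scale degree 2.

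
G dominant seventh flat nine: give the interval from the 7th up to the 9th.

G7b9 is spelled G B D F A♭.
The 7th is F and the 9th is A♭.
From F to A♭: 3 semitones over a third = minor.

minor third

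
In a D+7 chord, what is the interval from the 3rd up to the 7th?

D7#5: D F# A# C.
The 3rd is F# and the 7th is C.
5 letter names make it a fifth; at 6 semitones (a half step narrower than perfect) the quality is diminished.
That tritone between 3rd and 7th is what gives the dominant seventh its pull toward resolution.

diminished fifth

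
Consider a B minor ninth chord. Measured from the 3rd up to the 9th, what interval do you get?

major 7th

Bmin9: B, D, F#, A, C#.
That puts D below C#.
From D to C# is 11 semitones, exactly the major seventh.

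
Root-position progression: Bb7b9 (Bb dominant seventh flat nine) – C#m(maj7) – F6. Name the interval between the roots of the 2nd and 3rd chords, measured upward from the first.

diminished fourth

The roots are C# and F.
From C# to F: 4 semitones over a fourth = diminished.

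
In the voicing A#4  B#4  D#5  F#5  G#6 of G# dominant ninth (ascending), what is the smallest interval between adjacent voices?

major second

Adjacent intervals: A#4→B#4 = major second; B#4→D#5 = minor third; D#5→F#5 = minor third; F#5→G#6 = major ninth.
The smallest is A#4 to B#4, a major second (2 semitones).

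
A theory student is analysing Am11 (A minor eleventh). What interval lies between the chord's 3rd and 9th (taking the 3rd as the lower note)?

The chord tones of Am11 are A, C, E, G, B, D.
So we need the interval from C up to B.
C up to B spans 7 letter names and 11 semitones — a major seventh.

major seventh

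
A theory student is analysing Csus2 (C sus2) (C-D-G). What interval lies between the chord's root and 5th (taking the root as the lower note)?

That puts C below G.
From C to G is 7 semitones, exactly the perfect fifth.

P5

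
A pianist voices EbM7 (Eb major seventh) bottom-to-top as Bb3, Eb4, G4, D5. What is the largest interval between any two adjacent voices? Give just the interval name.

Adjacent intervals: Bb3→Eb4 = perfect fourth; Eb4→G4 = major third; G4→D5 = perfect fifth.
The largest is G4 to D5, a perfect fifth (7 semitones).

perfect fifth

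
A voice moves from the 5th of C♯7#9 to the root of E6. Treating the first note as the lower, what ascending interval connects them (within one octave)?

C♯7#9 has G♯ as its 5th, and E6 has E as its root.
G♯ up to E is 8 semitones, a half step narrower than a major sixth, so the interval is minor.

m6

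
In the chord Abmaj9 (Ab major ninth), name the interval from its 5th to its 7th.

Abmaj9 is spelled Ab C Eb G Bb.
So we need the interval from Eb up to G.
Eb up to G spans 3 letter names and 4 semitones — a major third.

major third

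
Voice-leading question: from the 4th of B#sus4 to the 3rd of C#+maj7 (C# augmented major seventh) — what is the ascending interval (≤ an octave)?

The 4th of B#sus4 is E#; the 3rd of C#+maj7 (C# augmented major seventh) is E#.
E# up to E# spans 1 letter names and 0 semitones — a perfect unison.

perfect 1st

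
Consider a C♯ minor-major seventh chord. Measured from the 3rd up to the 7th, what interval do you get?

The chord tones of C♯mM7 are C♯-E-G♯-B♯.
That puts E below B♯.
5 letter names make it a fifth; at 8 semitones (a half step wider than perfect) the quality is augmented.

augmented fifth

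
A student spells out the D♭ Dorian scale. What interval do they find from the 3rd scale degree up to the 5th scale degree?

Spelling the D♭ Dorian scale: D♭ E♭ F♭ G♭ A♭ B♭ C♭.
3rd scale degree = F♭; 5th degree = A♭.
From F♭ to A♭ is 4 semitones, exactly the major third.

major third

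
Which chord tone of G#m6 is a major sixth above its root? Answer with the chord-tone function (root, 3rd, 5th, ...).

The chord tones of G#m6 are G#-B-D#-E#.
The root is G#. A major sixth above G# is E#.
E# is the chord's 6th.

6th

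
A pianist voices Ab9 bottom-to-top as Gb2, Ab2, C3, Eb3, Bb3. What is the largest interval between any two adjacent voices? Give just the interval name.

perfect fifth

Adjacent intervals: Gb2→Ab2 = major second; Ab2→C3 = major third; C3→Eb3 = minor third; Eb3→Bb3 = perfect fifth.
The largest is Eb3 to Bb3, a perfect fifth (7 semitones).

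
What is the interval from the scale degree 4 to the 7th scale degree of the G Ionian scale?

Spelling the G Ionian scale: G A B C D E F#.
Scale degree 4 = C; 7th scale degree = F#.
From C to F#: 6 semitones over a fourth = augmented.

augmented 4th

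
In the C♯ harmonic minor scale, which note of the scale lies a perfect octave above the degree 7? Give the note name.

The scale is C♯ D♯ E F♯ G♯ A B♯.
The degree 7 is B♯; a perfect octave above that is B♯ — scale degree 7.

B#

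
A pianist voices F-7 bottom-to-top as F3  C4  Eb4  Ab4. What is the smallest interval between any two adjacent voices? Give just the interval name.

Adjacent intervals: F3→C4 = perfect fifth; C4→Eb4 = minor third; Eb4→Ab4 = perfect fourth.
The smallest is C4 to Eb4, a minor third (3 semitones).

minor third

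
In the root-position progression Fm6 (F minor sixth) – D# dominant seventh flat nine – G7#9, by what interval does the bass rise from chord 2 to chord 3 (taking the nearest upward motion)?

The roots are D# and G.
From D# to G: 4 semitones over a fourth = diminished.

diminished fourth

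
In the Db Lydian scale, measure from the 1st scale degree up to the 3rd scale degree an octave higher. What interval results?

Spelling the Db Lydian scale: Db Eb F G Ab Bb C.
The 1st scale degree is Db and the 3rd scale degree (up an octave) is F.
Db up to F spans 10 letter names and 16 semitones — a major tenth.

major tenth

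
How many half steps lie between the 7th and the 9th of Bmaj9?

Bmaj9 (B major ninth): B-D♯-F♯-A♯-C♯.
A♯ to C♯ is a minor third: 3 semitones.

3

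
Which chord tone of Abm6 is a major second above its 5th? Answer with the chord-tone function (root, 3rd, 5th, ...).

Ab minor sixth is spelled Ab–Cb–Eb–F.
The 5th is Eb. A major second above Eb is F.
F is the chord's 6th.

6th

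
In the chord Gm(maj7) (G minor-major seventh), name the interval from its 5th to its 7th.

major third

Gm(maj7) (G minor-major seventh) is spelled G, B♭, D, F♯.
That puts D below F♯.
D up to F♯ spans 3 letter names and 4 semitones — a major third.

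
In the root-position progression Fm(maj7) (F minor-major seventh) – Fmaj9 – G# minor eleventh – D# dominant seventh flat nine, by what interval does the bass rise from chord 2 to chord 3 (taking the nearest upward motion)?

augmented second

The roots are F and G#.
From F to G#: 3 semitones over a second = augmented.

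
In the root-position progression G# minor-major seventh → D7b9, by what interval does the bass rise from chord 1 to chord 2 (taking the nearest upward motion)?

diminished fifth

The roots are G# and D.
5 letter names make it a fifth; at 6 semitones (a half step narrower than perfect) the quality is diminished.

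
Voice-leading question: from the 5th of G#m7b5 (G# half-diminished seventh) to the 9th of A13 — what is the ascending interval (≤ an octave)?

major sixth

G#m7b5 (G# half-diminished seventh) has D as its 5th, and A13 has B as its 9th.
Counting 6 letters and 9 half steps from D gives a major sixth.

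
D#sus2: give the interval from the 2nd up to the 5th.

Spelling the chord: D#-E#-A#.
The 2nd is E# and the 5th is A#.
From E# to A# is 5 semitones, exactly the perfect fourth.

perfect fourth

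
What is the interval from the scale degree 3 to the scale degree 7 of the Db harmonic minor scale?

augmented fifth

Spelling the Db harmonic minor scale: Db Eb Fb Gb Ab Bbb C.
That puts Fb below C.
5 letter names make it a fifth; at 8 semitones (a half step wider than perfect) the quality is augmented.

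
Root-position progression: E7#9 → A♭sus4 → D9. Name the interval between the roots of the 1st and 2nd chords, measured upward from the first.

diminished fourth

The roots are E and A♭.
From E to A♭: 4 semitones over a fourth = diminished.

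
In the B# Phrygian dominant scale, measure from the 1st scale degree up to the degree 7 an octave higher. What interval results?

B# phrygian dominant: B# C# D## E# F## G# A#.
1st scale degree = B#; 7th scale degree (up an octave) = A#.
14 letter names make it a fourteenth; at 22 semitones (a half step narrower than major) the quality is minor.

minor fourteenth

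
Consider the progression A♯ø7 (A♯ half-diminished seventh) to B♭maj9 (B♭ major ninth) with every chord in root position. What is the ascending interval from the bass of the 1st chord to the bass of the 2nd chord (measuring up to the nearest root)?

diminished second

The roots are A♯ and B♭.
2 letter names make it a second; at 0 semitones (a whole step narrower than major) the quality is diminished.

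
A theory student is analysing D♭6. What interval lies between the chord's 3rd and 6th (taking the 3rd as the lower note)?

D♭6: D♭-F-A♭-B♭.
3rd = F; 6th = B♭.
F up to B♭ spans 4 letter names and 5 semitones — a perfect fourth.

perfect 4th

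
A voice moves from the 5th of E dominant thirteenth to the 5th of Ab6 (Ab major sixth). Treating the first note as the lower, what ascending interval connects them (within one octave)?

E dominant thirteenth has B as its 5th, and Ab6 (Ab major sixth) has Eb as its 5th.
From B to Eb: 4 semitones over a fourth = diminished.

diminished 4th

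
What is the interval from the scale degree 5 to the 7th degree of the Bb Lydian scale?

Bb lydian: Bb C D E F G A.
That puts F below A.
Counting 3 letters and 4 half steps from F gives a major third.

M3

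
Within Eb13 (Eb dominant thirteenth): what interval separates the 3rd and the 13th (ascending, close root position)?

The chord tones of Eb13 are Eb-G-Bb-Db-F-C.
3rd = G; 13th = C.
Counting 11 letters and 17 half steps from G gives a perfect eleventh.

perfect 11th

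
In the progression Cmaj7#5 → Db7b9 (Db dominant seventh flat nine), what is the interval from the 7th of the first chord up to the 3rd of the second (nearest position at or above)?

The 7th of Cmaj7#5 is B; the 3rd of Db7b9 (Db dominant seventh flat nine) is F.
5 letter names make it a fifth; at 6 semitones (a half step narrower than perfect) the quality is diminished.

diminished 5th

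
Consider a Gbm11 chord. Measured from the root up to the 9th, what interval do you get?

major ninth

Spelling the chord: Gb, Bbb, Db, Fb, Ab, Cb.
The root is Gb and the 9th is Ab.
From Gb to Ab is 14 semitones, exactly the major ninth.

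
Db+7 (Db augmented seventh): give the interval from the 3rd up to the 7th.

diminished fifth

The chord tones of Dbaug7 are Db-F-A-Cb.
3rd = F; 7th = Cb.
From F to Cb: 6 semitones over a fifth = diminished.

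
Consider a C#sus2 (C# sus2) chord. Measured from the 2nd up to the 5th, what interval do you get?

The chord tones of C# sus2 are C#, D#, G#.
So we need the interval from D# up to G#.
From D# to G# is 5 semitones, exactly the perfect fourth.

P4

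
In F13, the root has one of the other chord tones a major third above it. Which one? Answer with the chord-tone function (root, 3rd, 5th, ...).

3rd

F dominant thirteenth: F–A–C–E♭–G–D.
The root is F. A major third above F is A.
A is the chord's 3rd.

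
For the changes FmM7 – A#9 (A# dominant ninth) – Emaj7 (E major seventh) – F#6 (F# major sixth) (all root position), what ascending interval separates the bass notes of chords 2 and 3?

diminished 5th

The roots are A# and E.
From A# to E: 6 semitones over a fifth = diminished.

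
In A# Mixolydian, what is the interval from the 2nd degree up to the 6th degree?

perfect fifth

Spelling A# Mixolydian: A# B# C## D# E# F## G#.
That puts B# below F##.
From B# to F## is 7 semitones, exactly the perfect fifth.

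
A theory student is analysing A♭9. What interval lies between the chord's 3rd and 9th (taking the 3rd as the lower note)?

minor seventh

The chord tones of A♭9 (A♭ dominant ninth) are A♭ C E♭ G♭ B♭.
So we need the interval from C up to B♭.
C up to B♭ is 10 semitones, a half step narrower than a major seventh, so the interval is minor.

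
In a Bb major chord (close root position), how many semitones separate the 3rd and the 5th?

3

Spelling the chord: Bb D F.
D to F is a minor third: 3 semitones.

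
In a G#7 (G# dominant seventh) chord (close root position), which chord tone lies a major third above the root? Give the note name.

G#7 is spelled G#-B#-D#-F#.
The root is G#. A major third above G# is B#.
B# is the chord's 3rd.

B#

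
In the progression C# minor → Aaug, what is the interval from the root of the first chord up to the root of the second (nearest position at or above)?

C# minor has C# as its root, and Aaug has A as its root.
C# up to A is 8 semitones, a half step narrower than a major sixth, so the interval is minor.

minor 6th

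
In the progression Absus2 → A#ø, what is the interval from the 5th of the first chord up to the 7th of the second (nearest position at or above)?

Absus2 has Eb as its 5th, and A#ø has G# as its 7th.
3 letter names make it a third; at 5 semitones (a half step wider than major) the quality is augmented.

augmented 3rd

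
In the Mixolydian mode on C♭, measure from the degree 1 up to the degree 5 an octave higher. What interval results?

The scale runs C♭ D♭ E♭ F♭ G♭ A♭ B𝄫.
So we need the interval from C♭ up to G♭.
C♭ up to G♭ spans 12 letter names and 19 semitones — a perfect twelfth.

P12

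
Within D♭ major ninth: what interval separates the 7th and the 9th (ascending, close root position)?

The chord tones of D♭ major ninth are D♭ F A♭ C E♭.
So we need the interval from C up to E♭.
C up to E♭ is 3 semitones, a half step narrower than a major third, so the interval is minor.

minor third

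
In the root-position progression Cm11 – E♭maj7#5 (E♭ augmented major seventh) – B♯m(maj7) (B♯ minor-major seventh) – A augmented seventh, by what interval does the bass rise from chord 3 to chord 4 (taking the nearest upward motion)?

The roots are B♯ and A.
From B♯ to A: 9 semitones over a seventh = diminished.

diminished seventh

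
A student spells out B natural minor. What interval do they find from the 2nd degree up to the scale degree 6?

The scale runs B C# D E F# G A.
The 2nd degree is C# and the 6th scale degree is G.
From C# to G: 6 semitones over a fifth = diminished.

d5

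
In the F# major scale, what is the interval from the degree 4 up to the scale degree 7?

The scale runs F# G# A# B C# D# E#.
So we need the interval from B up to E#.
From B to E#: 6 semitones over a fourth = augmented.

augmented fourth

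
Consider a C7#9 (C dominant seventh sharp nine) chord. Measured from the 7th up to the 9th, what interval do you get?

C7#9: C–E–G–Bb–D#.
7th = Bb; 9th = D#.
Bb up to D# is 5 semitones, a half step wider than a major third, so the interval is augmented.

augmented third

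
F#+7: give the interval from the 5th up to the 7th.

F#7#5 (F# augmented seventh) is spelled F#-A#-C##-E.
So we need the interval from C## up to E.
C## up to E is 2 semitones, a whole step narrower than a major third, so the interval is diminished.

diminished third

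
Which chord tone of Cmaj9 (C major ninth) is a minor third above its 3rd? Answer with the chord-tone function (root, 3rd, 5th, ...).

5th

Spelling the chord: C-E-G-B-D.
The 3rd is E. A minor third above E is G.
G is the chord's 5th.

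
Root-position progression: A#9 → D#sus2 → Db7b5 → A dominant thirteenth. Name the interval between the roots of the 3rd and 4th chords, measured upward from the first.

The roots are Db and A.
5 letter names make it a fifth; at 8 semitones (a half step wider than perfect) the quality is augmented.

augmented 5th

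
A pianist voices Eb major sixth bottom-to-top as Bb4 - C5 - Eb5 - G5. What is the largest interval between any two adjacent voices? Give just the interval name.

major third

Adjacent intervals: Bb4→C5 = major second; C5→Eb5 = minor third; Eb5→G5 = major third.
The largest is Eb5 to G5, a major third (4 semitones).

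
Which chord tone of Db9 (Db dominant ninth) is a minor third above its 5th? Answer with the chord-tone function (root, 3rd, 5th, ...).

7th

Spelling the chord: Db–F–Ab–Cb–Eb.
The 5th is Ab. A minor third above Ab is Cb.
Cb is the chord's 7th.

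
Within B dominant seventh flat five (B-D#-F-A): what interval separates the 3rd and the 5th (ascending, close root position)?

The 3rd is D# and the 5th is F.
From D# to F: 2 semitones over a third = diminished.

diminished third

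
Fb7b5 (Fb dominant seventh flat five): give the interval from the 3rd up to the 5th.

diminished third

Spelling the chord: Fb–Ab–Cbb–Ebb.
3rd = Ab; 5th = Cbb.
From Ab to Cbb: 2 semitones over a third = diminished.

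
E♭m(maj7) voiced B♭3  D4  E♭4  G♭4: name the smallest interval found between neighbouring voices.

minor second

Adjacent intervals: B♭3→D4 = major third; D4→E♭4 = minor second; E♭4→G♭4 = minor third.
The smallest is D4 to E♭4, a minor second (1 semitone).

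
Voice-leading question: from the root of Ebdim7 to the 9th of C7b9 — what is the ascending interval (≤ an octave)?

minor seventh

The root of Ebdim7 is Eb; the 9th of C7b9 is Db.
7 letter names make it a seventh; at 10 semitones (a half step narrower than major) the quality is minor.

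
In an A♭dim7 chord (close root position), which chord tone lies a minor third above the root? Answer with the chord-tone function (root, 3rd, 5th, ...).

3rd

The chord tones of A♭°7 (A♭ diminished seventh) are A♭ C♭ E𝄫 G𝄫.
The root is A♭. A minor third above A♭ is C♭.
C♭ is the chord's 3rd.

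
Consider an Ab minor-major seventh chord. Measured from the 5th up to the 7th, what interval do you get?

major third

Ab minor-major seventh: Ab-Cb-Eb-G.
The 5th is Eb and the 7th is G.
Eb up to G spans 3 letter names and 4 semitones — a major third.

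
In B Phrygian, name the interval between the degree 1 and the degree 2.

Spelling B Phrygian: B C D E F# G A.
That puts B below C.
B up to C is 1 semitone, a half step narrower than a major second, so the interval is minor.

minor second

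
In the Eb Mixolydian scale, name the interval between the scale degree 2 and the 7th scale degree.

minor sixth

The scale runs Eb F G Ab Bb C Db.
Scale degree 2 = F; 7th degree = Db.
6 letter names make it a sixth; at 8 semitones (a half step narrower than major) the quality is minor.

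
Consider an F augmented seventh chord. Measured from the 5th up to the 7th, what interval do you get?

Spelling the chord: F-A-C♯-E♭.
5th = C♯; 7th = E♭.
3 letter names make it a third; at 2 semitones (a whole step narrower than major) the quality is diminished.

diminished 3rd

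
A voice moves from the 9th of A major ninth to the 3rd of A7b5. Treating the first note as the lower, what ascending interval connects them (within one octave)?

M2

The 9th of A major ninth is B; the 3rd of A7b5 is C#.
B up to C# spans 2 letter names and 2 semitones — a major second.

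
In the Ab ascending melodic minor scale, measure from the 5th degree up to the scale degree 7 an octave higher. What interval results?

major tenth

The scale runs Ab Bb Cb Db Eb F G.
That puts Eb below G.
Eb up to G spans 10 letter names and 16 semitones — a major tenth.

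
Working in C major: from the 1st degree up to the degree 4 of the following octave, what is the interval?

The scale runs C D E F G A B.
So we need the interval from C up to F.
From C to F is 17 semitones, exactly the perfect eleventh.

perfect eleventh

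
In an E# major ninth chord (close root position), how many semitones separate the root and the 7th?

The chord tones of E# major ninth are E# G## B# D## F##.
E# to D## is a major seventh: 11 semitones.

11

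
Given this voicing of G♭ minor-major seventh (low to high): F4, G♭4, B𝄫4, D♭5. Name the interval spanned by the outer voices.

minor sixth

The outer voices are F4 and D♭5.
F up to D♭ is 8 semitones, a half step narrower than a major sixth, so the interval is minor.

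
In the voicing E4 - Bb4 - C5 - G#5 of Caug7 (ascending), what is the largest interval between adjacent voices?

augmented fifth

Adjacent intervals: E4→Bb4 = diminished fifth; Bb4→C5 = major second; C5→G#5 = augmented fifth.
The largest is C5 to G#5, an augmented fifth (8 semitones).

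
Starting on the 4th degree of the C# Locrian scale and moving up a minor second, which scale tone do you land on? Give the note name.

The scale is C# D E F# G A B.
The 4th degree is F#; a minor second above that is G — scale degree 5.

G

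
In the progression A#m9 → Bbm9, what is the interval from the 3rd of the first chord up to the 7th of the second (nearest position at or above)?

A#m9 has C# as its 3rd, and Bbm9 has Ab as its 7th.
6 letter names make it a sixth; at 7 semitones (a whole step narrower than major) the quality is diminished.

diminished sixth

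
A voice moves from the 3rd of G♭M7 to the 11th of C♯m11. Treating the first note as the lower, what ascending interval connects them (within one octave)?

A5

G♭M7 has B♭ as its 3rd, and C♯m11 has F♯ as its 11th.
From B♭ to F♯: 8 semitones over a fifth = augmented.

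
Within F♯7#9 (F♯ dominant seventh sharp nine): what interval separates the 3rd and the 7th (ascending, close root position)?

diminished 5th

F♯ dominant seventh sharp nine: F♯-A♯-C♯-E-G𝄪.
The 3rd is A♯ and the 7th is E.
A♯ up to E is 6 semitones, a half step narrower than a perfect fifth, so the interval is diminished.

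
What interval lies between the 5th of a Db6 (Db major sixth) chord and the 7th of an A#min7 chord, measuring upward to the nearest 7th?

augmented 7th

The 5th of Db6 (Db major sixth) is Ab; the 7th of A#min7 is G#.
From Ab to G#: 12 semitones over a seventh = augmented.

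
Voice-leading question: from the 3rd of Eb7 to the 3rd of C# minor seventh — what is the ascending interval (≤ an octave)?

major sixth

The 3rd of Eb7 is G; the 3rd of C# minor seventh is E.
Counting 6 letters and 9 half steps from G gives a major sixth.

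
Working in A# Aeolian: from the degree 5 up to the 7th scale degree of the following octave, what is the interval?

minor tenth

Spelling A# Aeolian: A# B# C# D# E# F# G#.
That puts E# below G#.
10 letter names make it a tenth; at 15 semitones (a half step narrower than major) the quality is minor.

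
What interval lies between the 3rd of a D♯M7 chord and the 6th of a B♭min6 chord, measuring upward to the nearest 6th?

diminished 2nd

The 3rd of D♯M7 is F𝄪; the 6th of B♭min6 is G.
2 letter names make it a second; at 0 semitones (a whole step narrower than major) the quality is diminished.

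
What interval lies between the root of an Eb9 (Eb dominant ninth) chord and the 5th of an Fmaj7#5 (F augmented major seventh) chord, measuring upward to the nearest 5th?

The root of Eb9 (Eb dominant ninth) is Eb; the 5th of Fmaj7#5 (F augmented major seventh) is C#.
Eb up to C# is 10 semitones, a half step wider than a major sixth, so the interval is augmented.

augmented 6th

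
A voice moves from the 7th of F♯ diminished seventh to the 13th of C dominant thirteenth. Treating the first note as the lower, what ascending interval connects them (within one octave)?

The 7th of F♯ diminished seventh is E♭; the 13th of C dominant thirteenth is A.
4 letter names make it a fourth; at 6 semitones (a half step wider than perfect) the quality is augmented.

augmented fourth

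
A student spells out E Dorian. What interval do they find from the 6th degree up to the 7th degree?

minor 2nd

E dorian: E F♯ G A B C♯ D.
That puts C♯ below D.
From C♯ to D: 1 semitone over a second = minor.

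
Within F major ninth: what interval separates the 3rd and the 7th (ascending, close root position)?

Fmaj9: F A C E G.
So we need the interval from A up to E.
A up to E spans 5 letter names and 7 semitones — a perfect fifth.

perfect fifth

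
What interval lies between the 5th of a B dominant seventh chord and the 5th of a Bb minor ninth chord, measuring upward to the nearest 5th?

diminished octave

B dominant seventh has F# as its 5th, and Bb minor ninth has F as its 5th.
From F# to F: 11 semitones over an octave = diminished.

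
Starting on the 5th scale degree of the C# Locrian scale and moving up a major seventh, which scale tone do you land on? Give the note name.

The scale is C# D E F# G A B.
The 5th scale degree is G; a major seventh above that is F# — scale degree 4.

F#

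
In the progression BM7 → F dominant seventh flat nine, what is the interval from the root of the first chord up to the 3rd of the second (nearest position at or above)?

minor 7th

BM7 has B as its root, and F dominant seventh flat nine has A as its 3rd.
From B to A: 10 semitones over a seventh = minor.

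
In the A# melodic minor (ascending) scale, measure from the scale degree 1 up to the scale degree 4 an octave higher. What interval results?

perfect eleventh

Spelling the A# melodic minor (ascending) scale: A# B# C# D# E# F## G##.
Scale degree 1 = A#; scale degree 4 (up an octave) = D#.
A# up to D# spans 11 letter names and 17 semitones — a perfect eleventh.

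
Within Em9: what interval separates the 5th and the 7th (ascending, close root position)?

Em9 is spelled E G B D F#.
The 5th is B and the 7th is D.
3 letter names make it a third; at 3 semitones (a half step narrower than major) the quality is minor.

m3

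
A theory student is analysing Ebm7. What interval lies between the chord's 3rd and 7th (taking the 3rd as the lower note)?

perfect 5th

The chord tones of Ebmin7 are Eb-Gb-Bb-Db.
3rd = Gb; 7th = Db.
Counting 5 letters and 7 half steps from Gb gives a perfect fifth.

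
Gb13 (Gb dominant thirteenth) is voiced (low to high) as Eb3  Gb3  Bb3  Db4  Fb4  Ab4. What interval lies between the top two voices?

major third

Those voices are Fb4 and Ab4.
Counting 3 letters and 4 half steps from Fb gives a major third.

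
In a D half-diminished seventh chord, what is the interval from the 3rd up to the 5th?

D half-diminished seventh: D F Ab C.
The 3rd is F and the 5th is Ab.
F up to Ab is 3 semitones, a half step narrower than a major third, so the interval is minor.

minor third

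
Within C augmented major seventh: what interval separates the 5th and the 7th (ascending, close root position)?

minor third

Cmaj7#5 is spelled C E G# B.
That puts G# below B.
3 letter names make it a third; at 3 semitones (a half step narrower than major) the quality is minor.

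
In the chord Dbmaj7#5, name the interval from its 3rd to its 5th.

major third

Spelling the chord: Db, F, A, C.
The 3rd is F and the 5th is A.
F up to A spans 3 letter names and 4 semitones — a major third.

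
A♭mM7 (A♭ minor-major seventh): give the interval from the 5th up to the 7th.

major third

The chord tones of A♭m(maj7) (A♭ minor-major seventh) are A♭, C♭, E♭, G.
So we need the interval from E♭ up to G.
E♭ up to G spans 3 letter names and 4 semitones — a major third.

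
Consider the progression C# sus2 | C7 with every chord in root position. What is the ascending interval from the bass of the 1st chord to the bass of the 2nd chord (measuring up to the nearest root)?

diminished octave

The roots are C# and C.
8 letter names make it an octave; at 11 semitones (a half step narrower than perfect) the quality is diminished.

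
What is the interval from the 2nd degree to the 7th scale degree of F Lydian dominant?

Spelling F Lydian dominant: F G A B C D E♭.
So we need the interval from G up to E♭.
6 letter names make it a sixth; at 8 semitones (a half step narrower than major) the quality is minor.

minor sixth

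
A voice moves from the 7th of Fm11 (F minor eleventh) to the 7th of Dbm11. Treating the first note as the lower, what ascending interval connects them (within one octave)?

The 7th of Fm11 (F minor eleventh) is Eb; the 7th of Dbm11 is Cb.
From Eb to Cb: 8 semitones over a sixth = minor.

m6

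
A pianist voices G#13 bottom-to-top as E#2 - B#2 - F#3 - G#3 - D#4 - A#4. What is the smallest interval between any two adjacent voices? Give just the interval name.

Adjacent intervals: E#2→B#2 = perfect fifth; B#2→F#3 = diminished fifth; F#3→G#3 = major second; G#3→D#4 = perfect fifth; D#4→A#4 = perfect fifth.
The smallest is F#3 to G#3, a major second (2 semitones).

major second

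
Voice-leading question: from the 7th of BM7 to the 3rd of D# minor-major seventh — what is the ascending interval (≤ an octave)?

minor sixth

BM7 has A# as its 7th, and D# minor-major seventh has F# as its 3rd.
A# up to F# is 8 semitones, a half step narrower than a major sixth, so the interval is minor.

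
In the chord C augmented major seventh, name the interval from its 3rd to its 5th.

major third

C augmented major seventh is spelled C E G♯ B.
The 3rd is E and the 5th is G♯.
E up to G♯ spans 3 letter names and 4 semitones — a major third.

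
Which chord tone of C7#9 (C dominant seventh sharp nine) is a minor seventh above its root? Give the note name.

C7#9 (C dominant seventh sharp nine) is spelled C E G Bb D#.
The root is C. A minor seventh above C is Bb.
Bb is the chord's 7th.

Bb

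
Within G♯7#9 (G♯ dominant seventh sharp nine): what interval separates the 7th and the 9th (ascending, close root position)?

augmented 3rd

G♯7#9 (G♯ dominant seventh sharp nine): G♯, B♯, D♯, F♯, A𝄪.
That puts F♯ below A𝄪.
3 letter names make it a third; at 5 semitones (a half step wider than major) the quality is augmented.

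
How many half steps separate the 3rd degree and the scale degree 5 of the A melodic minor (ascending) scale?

4

The scale is A B C D E F# G#.
C up to E is a major third — 4 semitones.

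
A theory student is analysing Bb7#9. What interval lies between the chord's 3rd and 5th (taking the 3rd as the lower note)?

minor third

Bb7#9: Bb, D, F, Ab, C#.
So we need the interval from D up to F.
D up to F is 3 semitones, a half step narrower than a major third, so the interval is minor.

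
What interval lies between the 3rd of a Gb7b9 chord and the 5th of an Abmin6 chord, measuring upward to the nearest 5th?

perfect fourth

The 3rd of Gb7b9 is Bb; the 5th of Abmin6 is Eb.
From Bb to Eb is 5 semitones, exactly the perfect fourth.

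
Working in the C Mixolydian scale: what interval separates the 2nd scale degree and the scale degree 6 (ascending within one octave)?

Spelling the C Mixolydian scale: C D E F G A B♭.
2nd scale degree = D; 6th scale degree = A.
Counting 5 letters and 7 half steps from D gives a perfect fifth.

P5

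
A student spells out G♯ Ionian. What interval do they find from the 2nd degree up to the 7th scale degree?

major sixth

The scale runs G♯ A♯ B♯ C♯ D♯ E♯ F𝄪.
The 2nd degree is A♯ and the scale degree 7 is F𝄪.
Counting 6 letters and 9 half steps from A♯ gives a major sixth.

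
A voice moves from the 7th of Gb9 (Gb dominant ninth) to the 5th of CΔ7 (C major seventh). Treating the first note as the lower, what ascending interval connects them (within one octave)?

The 7th of Gb9 (Gb dominant ninth) is Fb; the 5th of CΔ7 (C major seventh) is G.
From Fb to G: 3 semitones over a second = augmented.

augmented second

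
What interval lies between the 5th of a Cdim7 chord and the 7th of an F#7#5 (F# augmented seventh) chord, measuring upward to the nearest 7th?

augmented 6th

Cdim7 has Gb as its 5th, and F#7#5 (F# augmented seventh) has E as its 7th.
Gb up to E is 10 semitones, a half step wider than a major sixth, so the interval is augmented.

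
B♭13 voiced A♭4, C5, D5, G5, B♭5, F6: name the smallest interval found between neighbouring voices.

major 2nd

Adjacent intervals: A♭4→C5 = major third; C5→D5 = major second; D5→G5 = perfect fourth; G5→B♭5 = minor third; B♭5→F6 = perfect fifth.
The smallest is C5 to D5, a major second (2 semitones).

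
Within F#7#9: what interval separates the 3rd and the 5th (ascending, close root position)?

F#7#9: F#–A#–C#–E–G##.
That puts A# below C#.
From A# to C#: 3 semitones over a third = minor.

minor third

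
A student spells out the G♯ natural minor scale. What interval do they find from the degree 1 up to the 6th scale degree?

G♯ natural minor: G♯ A♯ B C♯ D♯ E F♯.
So we need the interval from G♯ up to E.
From G♯ to E: 8 semitones over a sixth = minor.

minor sixth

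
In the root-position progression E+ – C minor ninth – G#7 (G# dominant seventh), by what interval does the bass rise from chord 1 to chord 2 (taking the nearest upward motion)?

The roots are E and C.
6 letter names make it a sixth; at 8 semitones (a half step narrower than major) the quality is minor.

m6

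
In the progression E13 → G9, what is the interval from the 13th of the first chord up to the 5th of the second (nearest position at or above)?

minor second

The 13th of E13 is C#; the 5th of G9 is D.
C# up to D is 1 semitone, a half step narrower than a major second, so the interval is minor.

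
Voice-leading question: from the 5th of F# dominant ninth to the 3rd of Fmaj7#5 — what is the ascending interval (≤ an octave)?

F# dominant ninth has C# as its 5th, and Fmaj7#5 has A as its 3rd.
C# up to A is 8 semitones, a half step narrower than a major sixth, so the interval is minor.

minor sixth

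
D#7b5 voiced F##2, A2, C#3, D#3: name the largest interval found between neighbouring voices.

major third

Adjacent intervals: F##2→A2 = diminished third; A2→C#3 = major third; C#3→D#3 = major second.
The largest is A2 to C#3, a major third (4 semitones).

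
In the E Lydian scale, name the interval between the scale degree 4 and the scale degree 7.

The scale runs E F# G# A# B C# D#.
Scale degree 4 = A#; degree 7 = D#.
A# up to D# spans 4 letter names and 5 semitones — a perfect fourth.

perfect fourth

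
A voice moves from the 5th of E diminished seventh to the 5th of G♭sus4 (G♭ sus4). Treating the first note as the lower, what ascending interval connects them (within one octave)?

E diminished seventh has B♭ as its 5th, and G♭sus4 (G♭ sus4) has D♭ as its 5th.
From B♭ to D♭: 3 semitones over a third = minor.

minor 3rd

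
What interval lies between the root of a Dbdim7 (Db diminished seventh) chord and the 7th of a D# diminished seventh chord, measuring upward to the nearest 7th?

Dbdim7 (Db diminished seventh) has Db as its root, and D# diminished seventh has C as its 7th.
Counting 7 letters and 11 half steps from Db gives a major seventh.

major 7th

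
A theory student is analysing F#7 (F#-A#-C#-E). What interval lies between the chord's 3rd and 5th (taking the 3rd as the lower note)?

m3

That puts A# below C#.
3 letter names make it a third; at 3 semitones (a half step narrower than major) the quality is minor.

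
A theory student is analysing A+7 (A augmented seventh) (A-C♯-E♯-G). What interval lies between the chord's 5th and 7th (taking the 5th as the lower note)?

diminished third

That puts E♯ below G.
From E♯ to G: 2 semitones over a third = diminished.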